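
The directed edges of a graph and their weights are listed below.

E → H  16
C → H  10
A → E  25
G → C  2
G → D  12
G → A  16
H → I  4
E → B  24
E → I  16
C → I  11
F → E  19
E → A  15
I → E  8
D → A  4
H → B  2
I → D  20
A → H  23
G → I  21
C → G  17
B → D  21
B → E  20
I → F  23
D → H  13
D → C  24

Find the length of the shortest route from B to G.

62

Candidate routes:
B - D - C - G: 21+24+17 = 62
B - E - I - D - C - G: 20+16+20+24+17 = 97
Cheapest is B - D - C - G at 62.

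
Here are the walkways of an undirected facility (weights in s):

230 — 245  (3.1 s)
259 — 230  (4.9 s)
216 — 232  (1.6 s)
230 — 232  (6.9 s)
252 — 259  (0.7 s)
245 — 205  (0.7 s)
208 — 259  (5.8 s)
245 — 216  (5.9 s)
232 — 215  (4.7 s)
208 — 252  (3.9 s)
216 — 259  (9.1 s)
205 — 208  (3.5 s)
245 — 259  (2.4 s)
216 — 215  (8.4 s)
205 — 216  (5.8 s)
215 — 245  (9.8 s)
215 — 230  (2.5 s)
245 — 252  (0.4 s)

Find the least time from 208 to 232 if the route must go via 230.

14.2 s

Shortest 208→230: 208 → 205 → 245 → 230 = 7.3
Shortest 230→232: 230 → 232 = 6.9
Total via 230: 7.3 + 6.9 = 14.2 s.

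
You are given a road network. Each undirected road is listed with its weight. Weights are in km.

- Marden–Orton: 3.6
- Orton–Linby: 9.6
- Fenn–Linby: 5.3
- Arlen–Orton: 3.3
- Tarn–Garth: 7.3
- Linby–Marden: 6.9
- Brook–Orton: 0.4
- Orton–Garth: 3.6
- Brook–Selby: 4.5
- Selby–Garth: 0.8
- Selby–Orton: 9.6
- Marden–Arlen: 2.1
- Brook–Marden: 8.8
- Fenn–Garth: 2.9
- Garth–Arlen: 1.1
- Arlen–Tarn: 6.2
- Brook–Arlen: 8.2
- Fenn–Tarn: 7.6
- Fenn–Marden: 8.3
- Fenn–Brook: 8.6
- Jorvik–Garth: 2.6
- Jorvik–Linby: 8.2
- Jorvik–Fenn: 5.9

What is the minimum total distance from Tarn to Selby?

8.1 km

Compare a few routes:
Tarn → Fenn → Garth → Selby: 7.6+2.9+0.8 = 11.3
Tarn → Arlen → Orton → Garth → Selby: 6.2+3.3+3.6+0.8 = 13.9
Tarn → Garth → Selby: 7.3+0.8 = 8.1
The minimum is 8.1 km via Tarn → Garth → Selby.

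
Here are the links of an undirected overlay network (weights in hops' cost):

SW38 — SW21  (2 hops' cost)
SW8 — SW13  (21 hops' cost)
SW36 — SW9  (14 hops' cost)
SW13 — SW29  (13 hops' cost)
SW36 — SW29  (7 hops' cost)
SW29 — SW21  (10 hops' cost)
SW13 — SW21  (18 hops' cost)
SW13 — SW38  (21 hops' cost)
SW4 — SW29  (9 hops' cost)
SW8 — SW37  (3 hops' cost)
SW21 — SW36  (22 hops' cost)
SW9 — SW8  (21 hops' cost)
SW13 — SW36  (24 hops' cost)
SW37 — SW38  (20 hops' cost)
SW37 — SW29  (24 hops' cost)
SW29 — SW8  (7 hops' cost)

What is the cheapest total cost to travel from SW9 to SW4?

Shortest distances from SW9:
SW9: 0
SW36: 14  (via SW9)
SW29: 21  (via SW36)
SW8: 21  (via SW9)
SW37: 24  (via SW8)
SW4: 30  (via SW29)
Shortest route: SW9–SW36–SW29–SW4 = 30 hops' cost.

30 hops' cost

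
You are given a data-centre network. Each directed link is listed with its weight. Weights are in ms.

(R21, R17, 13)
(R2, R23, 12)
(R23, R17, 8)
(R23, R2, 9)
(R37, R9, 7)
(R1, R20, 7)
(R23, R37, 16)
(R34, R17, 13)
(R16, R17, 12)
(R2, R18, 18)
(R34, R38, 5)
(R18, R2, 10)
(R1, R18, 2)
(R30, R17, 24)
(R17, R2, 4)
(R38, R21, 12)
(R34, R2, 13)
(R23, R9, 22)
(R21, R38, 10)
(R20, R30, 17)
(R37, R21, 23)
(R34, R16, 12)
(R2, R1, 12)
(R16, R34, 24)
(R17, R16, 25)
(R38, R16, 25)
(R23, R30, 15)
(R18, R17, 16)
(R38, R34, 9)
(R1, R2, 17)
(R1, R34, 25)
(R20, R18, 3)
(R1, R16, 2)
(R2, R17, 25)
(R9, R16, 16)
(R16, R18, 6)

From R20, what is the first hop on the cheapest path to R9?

Enumerating some paths:
R20–R18–R2–R23–R37–R9: 3+10+12+16+7 = 48
R20–R18–R2–R23–R9: 3+10+12+22 = 47
R20–R18–R17–R2–R23–R37–R9: 3+16+4+12+16+7 = 58
R20–R18–R17–R2–R23–R9: 3+16+4+12+22 = 57
The minimum is 47 ms via R20–R18–R2–R23–R9.
So from R20 the first move is to R18.

R18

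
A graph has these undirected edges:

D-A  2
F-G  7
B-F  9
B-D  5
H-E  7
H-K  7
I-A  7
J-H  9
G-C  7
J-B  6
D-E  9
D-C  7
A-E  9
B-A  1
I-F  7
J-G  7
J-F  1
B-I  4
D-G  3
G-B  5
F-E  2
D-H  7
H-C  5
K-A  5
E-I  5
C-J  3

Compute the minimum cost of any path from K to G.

Shortest distances from K:
K: 0
A: 5  (via K)
B: 6  (via A)
D: 7  (via A)
H: 7  (via K)
G: 10  (via D)
Shortest route: K → A → D → G = 10.

10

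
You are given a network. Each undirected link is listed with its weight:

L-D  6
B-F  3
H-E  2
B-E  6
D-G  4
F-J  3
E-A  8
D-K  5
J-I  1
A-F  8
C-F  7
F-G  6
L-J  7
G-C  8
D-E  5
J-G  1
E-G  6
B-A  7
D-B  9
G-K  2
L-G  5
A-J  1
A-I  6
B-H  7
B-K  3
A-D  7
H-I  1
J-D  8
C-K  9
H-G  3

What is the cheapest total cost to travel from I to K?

Settle nodes by increasing distance from I:
I: 0
H: 1  (via I)
J: 1  (via I)
A: 2  (via J)
G: 2  (via J)
E: 3  (via H)
F: 4  (via J)
K: 4  (via G)
Shortest route: I → J → G → K = 4.

4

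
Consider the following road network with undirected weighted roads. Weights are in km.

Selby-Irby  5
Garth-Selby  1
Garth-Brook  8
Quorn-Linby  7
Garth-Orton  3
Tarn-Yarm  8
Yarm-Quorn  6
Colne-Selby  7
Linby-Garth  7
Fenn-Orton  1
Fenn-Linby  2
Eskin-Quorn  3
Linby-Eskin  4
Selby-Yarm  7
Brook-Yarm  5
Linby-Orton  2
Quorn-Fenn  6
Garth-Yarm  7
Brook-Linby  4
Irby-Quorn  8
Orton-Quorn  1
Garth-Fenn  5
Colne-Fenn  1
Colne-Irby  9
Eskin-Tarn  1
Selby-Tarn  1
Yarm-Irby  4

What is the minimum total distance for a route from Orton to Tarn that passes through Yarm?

Best Orton to Yarm: Orton–Quorn–Yarm costing 7
Best Yarm to Tarn: Yarm–Tarn costing 8
Total via Yarm: 7 + 8 = 15 km.

15 km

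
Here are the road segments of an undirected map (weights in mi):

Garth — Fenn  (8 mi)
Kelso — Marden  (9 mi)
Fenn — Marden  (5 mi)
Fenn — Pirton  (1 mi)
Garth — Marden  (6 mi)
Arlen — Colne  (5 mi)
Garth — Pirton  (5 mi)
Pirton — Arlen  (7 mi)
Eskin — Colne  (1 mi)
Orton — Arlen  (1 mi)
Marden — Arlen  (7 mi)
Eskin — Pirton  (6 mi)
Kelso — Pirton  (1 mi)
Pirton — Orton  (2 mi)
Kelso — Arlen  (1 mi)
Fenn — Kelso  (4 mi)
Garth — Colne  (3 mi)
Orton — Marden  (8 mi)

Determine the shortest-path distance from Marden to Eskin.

10 mi

Enumerating some paths:
Marden → Arlen → Colne → Eskin: 7+5+1 = 13
Marden → Fenn → Pirton → Eskin: 5+1+6 = 12
Marden → Garth → Colne → Eskin: 6+3+1 = 10
The minimum is 10 mi via Marden → Garth → Colne → Eskin.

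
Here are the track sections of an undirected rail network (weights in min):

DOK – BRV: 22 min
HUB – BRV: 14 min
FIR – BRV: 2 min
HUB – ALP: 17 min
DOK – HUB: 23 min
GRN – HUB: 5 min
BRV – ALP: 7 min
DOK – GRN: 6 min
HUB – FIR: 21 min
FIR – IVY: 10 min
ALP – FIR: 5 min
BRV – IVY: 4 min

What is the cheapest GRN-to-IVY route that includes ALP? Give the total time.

33 min

Best GRN to ALP: GRN–HUB–ALP costing 22
Best ALP to IVY: ALP–BRV–IVY costing 11
Total via ALP: 22 + 11 = 33 min.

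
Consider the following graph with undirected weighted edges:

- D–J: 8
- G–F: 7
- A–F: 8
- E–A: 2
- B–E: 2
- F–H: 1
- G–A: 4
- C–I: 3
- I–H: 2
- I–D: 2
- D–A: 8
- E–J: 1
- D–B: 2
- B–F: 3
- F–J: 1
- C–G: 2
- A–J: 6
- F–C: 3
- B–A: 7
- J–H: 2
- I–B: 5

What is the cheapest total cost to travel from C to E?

5

Settle nodes by increasing distance from C:
C: 0
G: 2  (via C)
F: 3  (via C)
I: 3  (via C)
H: 4  (via F)
J: 4  (via F)
D: 5  (via I)
E: 5  (via J)
Shortest route: C → F → J → E = 5.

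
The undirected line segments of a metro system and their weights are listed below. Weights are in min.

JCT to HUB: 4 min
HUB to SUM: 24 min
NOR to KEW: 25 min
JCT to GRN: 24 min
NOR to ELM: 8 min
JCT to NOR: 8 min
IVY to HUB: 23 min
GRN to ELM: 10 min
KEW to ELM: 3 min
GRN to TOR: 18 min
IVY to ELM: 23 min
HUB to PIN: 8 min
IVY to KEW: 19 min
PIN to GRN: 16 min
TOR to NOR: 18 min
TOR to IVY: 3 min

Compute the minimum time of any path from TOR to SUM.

50 min

Settle nodes by increasing distance from TOR:
TOR: 0
IVY: 3  (via TOR)
NOR: 18  (via TOR)
GRN: 18  (via TOR)
KEW: 22  (via IVY)
ELM: 25  (via KEW)
HUB: 26  (via IVY)
JCT: 26  (via NOR)
PIN: 34  (via GRN)
SUM: 50  (via HUB)
Shortest route: TOR–IVY–HUB–SUM = 50 min.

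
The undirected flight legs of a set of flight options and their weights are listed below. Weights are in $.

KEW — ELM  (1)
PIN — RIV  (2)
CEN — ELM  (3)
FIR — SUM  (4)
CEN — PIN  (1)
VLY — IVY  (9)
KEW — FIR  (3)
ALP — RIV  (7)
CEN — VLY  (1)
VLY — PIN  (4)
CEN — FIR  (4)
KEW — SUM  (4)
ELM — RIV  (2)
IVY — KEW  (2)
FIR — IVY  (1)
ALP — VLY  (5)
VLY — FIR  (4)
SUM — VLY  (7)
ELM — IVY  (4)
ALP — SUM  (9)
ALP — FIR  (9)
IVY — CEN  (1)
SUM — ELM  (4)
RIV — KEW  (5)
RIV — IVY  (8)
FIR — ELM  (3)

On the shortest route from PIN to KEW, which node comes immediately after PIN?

CEN

Candidate routes:
PIN → RIV → ELM → KEW: 2+2+1 = 5
PIN → CEN → ELM → KEW: 1+3+1 = 5
PIN → CEN → IVY → KEW: 1+1+2 = 4
The minimum is $4 via PIN → CEN → IVY → KEW.
So from PIN the first move is to CEN.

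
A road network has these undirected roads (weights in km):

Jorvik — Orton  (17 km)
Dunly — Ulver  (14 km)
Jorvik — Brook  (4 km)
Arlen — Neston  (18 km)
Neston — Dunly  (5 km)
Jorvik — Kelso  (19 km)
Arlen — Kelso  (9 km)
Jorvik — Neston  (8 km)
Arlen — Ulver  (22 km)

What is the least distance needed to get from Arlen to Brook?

Running Dijkstra from Arlen:
Arlen: 0
Kelso: 9  (via Arlen)
Neston: 18  (via Arlen)
Ulver: 22  (via Arlen)
Dunly: 23  (via Neston)
Jorvik: 26  (via Neston)
Brook: 30  (via Jorvik)
Shortest route: Arlen → Neston → Jorvik → Brook = 30 km.

30 km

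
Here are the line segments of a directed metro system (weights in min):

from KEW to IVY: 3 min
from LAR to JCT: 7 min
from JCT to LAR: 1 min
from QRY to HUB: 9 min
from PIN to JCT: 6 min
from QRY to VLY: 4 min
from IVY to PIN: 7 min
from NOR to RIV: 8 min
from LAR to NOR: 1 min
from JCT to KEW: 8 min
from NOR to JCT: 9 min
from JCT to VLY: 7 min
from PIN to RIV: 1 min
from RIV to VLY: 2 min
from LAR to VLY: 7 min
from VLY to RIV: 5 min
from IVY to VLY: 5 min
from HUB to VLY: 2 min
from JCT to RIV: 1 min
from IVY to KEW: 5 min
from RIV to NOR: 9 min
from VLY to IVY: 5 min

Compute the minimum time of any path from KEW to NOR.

Candidate routes:
KEW–IVY–PIN–JCT–LAR–NOR: 3+7+6+1+1 = 18
KEW–IVY–PIN–RIV–NOR: 3+7+1+9 = 20
Cheapest is KEW–IVY–PIN–JCT–LAR–NOR at 18 min.

18 min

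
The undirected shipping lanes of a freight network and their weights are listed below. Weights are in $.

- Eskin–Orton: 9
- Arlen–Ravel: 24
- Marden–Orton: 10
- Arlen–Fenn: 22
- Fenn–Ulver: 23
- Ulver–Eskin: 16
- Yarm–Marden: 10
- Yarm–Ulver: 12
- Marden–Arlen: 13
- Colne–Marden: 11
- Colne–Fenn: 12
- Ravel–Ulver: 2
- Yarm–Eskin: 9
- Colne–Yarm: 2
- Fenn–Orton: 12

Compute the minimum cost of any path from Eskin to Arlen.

Compare a few routes:
Eskin → Yarm → Colne → Marden → Arlen: 9+2+11+13 = 35
Eskin → Orton → Marden → Arlen: 9+10+13 = 32
The minimum is $32 via Eskin → Orton → Marden → Arlen.

$32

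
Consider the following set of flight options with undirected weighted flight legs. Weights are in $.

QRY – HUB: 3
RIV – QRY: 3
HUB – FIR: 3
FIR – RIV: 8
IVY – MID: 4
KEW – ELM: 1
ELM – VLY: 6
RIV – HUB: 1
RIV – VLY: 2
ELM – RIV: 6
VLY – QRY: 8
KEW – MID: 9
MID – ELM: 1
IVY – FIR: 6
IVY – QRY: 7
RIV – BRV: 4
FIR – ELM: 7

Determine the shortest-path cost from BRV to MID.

Shortest distances from BRV:
BRV: 0
RIV: 4  (via BRV)
HUB: 5  (via RIV)
VLY: 6  (via RIV)
QRY: 7  (via RIV)
FIR: 8  (via HUB)
ELM: 10  (via RIV)
MID: 11  (via ELM)
Shortest route: BRV–RIV–ELM–MID = $11.

$11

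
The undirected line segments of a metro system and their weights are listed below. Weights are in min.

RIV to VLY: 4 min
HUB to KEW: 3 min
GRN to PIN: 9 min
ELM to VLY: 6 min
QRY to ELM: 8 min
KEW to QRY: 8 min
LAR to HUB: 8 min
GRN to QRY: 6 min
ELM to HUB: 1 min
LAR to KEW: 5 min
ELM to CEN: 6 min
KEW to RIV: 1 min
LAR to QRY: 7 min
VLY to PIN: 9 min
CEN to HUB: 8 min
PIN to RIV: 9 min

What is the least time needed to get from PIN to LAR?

15 min

Shortest distances from PIN:
PIN: 0
GRN: 9  (via PIN)
RIV: 9  (via PIN)
VLY: 9  (via PIN)
KEW: 10  (via RIV)
HUB: 13  (via KEW)
ELM: 14  (via HUB)
QRY: 15  (via GRN)
LAR: 15  (via KEW)
Shortest route: PIN → RIV → KEW → LAR = 15 min.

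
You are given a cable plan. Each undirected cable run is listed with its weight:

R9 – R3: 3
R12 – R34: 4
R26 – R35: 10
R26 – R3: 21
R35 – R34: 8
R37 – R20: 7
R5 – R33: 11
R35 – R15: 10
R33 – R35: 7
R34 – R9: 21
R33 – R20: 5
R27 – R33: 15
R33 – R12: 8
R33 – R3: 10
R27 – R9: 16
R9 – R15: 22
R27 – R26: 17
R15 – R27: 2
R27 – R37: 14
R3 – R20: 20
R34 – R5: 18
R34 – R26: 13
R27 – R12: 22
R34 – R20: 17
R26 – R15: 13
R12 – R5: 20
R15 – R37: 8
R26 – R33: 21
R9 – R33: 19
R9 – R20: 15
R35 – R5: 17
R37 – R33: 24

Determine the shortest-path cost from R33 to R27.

15

Settle nodes by increasing distance from R33:
R33: 0
R20: 5  (via R33)
R35: 7  (via R33)
R12: 8  (via R33)
R3: 10  (via R33)
R5: 11  (via R33)
R37: 12  (via R20)
R34: 12  (via R12)
R9: 13  (via R3)
R27: 15  (via R33)
Shortest route: R33–R27 = 15.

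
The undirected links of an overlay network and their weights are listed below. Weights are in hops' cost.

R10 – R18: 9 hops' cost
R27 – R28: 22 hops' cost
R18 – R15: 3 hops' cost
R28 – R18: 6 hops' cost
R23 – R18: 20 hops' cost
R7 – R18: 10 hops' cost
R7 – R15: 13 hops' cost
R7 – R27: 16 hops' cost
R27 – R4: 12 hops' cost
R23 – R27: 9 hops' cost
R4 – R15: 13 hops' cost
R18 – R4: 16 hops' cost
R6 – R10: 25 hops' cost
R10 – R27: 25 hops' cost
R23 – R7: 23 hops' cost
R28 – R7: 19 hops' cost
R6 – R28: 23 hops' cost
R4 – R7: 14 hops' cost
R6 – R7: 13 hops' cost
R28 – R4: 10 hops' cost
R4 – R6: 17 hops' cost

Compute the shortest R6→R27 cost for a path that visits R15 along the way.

51 hops' cost

Shortest R6→R15: R6 → R7 → R15 = 26
Shortest R15→R27: R15 → R4 → R27 = 25
Total via R15: 26 + 25 = 51 hops' cost.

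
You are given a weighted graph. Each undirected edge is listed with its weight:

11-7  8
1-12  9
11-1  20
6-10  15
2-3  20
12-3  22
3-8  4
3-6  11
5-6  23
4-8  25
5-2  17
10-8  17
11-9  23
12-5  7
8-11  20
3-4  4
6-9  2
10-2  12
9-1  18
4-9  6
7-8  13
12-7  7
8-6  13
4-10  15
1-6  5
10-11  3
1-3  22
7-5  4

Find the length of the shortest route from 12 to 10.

Enumerating some paths:
12 → 5 → 7 → 11 → 10: 7+4+8+3 = 22
12 → 7 → 11 → 10: 7+8+3 = 18
The minimum is 18 via 12 → 7 → 11 → 10.

18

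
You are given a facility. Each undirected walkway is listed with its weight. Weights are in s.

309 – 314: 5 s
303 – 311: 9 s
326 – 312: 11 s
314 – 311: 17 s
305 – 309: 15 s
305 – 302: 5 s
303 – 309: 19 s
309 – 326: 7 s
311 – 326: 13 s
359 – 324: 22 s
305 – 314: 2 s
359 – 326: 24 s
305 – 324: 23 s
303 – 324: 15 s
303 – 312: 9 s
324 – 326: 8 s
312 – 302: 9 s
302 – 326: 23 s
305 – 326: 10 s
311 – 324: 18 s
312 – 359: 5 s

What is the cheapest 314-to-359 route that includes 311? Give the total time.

Shortest 314→311: 314 → 311 = 17
Shortest 311→359: 311 → 303 → 312 → 359 = 23
Total via 311: 17 + 23 = 40 s.

40 s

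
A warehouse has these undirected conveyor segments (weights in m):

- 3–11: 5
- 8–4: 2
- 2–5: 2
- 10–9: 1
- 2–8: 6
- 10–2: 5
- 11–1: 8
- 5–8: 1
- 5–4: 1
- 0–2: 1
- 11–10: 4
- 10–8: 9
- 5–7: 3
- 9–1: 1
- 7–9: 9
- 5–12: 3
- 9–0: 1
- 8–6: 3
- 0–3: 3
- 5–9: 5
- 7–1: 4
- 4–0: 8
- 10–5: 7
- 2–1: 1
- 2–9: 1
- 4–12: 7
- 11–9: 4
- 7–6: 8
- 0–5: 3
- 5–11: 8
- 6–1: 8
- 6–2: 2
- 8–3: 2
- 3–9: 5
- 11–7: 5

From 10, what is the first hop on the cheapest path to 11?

Enumerating some paths:
10–9–11: 1+4 = 5
10–9–0–3–11: 1+1+3+5 = 10
10–11: 4 = 4
10–9–1–11: 1+1+8 = 10
Cheapest is 10–11 at 4 m.
So from 10 the first move is to 11.

11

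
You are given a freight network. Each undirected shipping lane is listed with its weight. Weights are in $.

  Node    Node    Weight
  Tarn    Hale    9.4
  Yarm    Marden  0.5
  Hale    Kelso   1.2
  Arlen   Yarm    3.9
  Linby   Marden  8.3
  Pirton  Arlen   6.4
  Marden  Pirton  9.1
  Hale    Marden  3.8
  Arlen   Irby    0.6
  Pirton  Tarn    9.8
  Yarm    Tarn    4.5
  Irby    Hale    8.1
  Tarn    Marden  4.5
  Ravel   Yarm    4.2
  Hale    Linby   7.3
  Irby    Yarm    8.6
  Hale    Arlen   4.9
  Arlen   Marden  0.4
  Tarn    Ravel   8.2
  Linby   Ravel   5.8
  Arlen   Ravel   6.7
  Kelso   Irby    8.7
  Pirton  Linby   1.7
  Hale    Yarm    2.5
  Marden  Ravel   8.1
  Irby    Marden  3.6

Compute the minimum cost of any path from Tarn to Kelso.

Shortest distances from Tarn:
Tarn: 0
Yarm: 4.5  (via Tarn)
Marden: 4.5  (via Tarn)
Arlen: 4.9  (via Marden)
Irby: 5.5  (via Arlen)
Hale: 7  (via Yarm)
Kelso: 8.2  (via Hale)
Shortest route: Tarn → Yarm → Hale → Kelso = $8.2.

$8.2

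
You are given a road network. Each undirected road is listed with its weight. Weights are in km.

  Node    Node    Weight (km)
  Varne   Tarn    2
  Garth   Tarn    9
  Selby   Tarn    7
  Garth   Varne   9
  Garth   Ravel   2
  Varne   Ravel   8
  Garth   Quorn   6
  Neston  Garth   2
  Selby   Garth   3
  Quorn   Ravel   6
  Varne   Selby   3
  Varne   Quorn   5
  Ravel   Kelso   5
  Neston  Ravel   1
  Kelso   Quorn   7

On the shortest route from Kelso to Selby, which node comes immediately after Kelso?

Compare a few routes:
Kelso → Ravel → Neston → Garth → Selby: 5+1+2+3 = 11
Kelso → Ravel → Garth → Selby: 5+2+3 = 10
Kelso → Quorn → Varne → Selby: 7+5+3 = 15
Cheapest is Kelso → Ravel → Garth → Selby at 10 km.
So from Kelso the first move is to Ravel.

Ravel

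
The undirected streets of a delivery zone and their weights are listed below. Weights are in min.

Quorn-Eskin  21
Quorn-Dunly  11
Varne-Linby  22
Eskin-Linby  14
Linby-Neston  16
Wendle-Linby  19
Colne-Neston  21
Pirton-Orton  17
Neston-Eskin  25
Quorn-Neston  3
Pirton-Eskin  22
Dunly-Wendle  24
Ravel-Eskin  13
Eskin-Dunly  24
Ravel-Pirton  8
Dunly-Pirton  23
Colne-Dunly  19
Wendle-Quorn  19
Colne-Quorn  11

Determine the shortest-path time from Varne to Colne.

Enumerating some paths:
Varne - Linby - Neston - Colne: 22+16+21 = 59
Varne - Linby - Neston - Quorn - Colne: 22+16+3+11 = 52
The minimum is 52 min via Varne - Linby - Neston - Quorn - Colne.

52 min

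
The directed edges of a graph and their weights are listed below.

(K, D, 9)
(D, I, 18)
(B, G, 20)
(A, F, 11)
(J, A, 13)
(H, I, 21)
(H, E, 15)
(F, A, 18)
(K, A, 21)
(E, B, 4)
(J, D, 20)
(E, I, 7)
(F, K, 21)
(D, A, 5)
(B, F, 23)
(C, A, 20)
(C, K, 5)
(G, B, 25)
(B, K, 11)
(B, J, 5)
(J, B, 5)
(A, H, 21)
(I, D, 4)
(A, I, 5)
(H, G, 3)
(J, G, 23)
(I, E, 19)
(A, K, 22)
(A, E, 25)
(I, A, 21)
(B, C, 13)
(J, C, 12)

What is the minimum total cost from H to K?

30

Candidate routes:
H → E → B → K: 15+4+11 = 30
H → E → B → C → K: 15+4+13+5 = 37
Cheapest is H → E → B → K at 30.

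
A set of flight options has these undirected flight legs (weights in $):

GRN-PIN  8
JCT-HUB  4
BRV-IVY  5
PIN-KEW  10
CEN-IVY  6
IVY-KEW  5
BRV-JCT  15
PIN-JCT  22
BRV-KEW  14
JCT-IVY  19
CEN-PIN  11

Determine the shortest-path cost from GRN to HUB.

$34

Running Dijkstra from GRN:
GRN: 0
PIN: 8  (via GRN)
KEW: 18  (via PIN)
CEN: 19  (via PIN)
IVY: 23  (via KEW)
BRV: 28  (via IVY)
JCT: 30  (via PIN)
HUB: 34  (via JCT)
Shortest route: GRN → PIN → JCT → HUB = $34.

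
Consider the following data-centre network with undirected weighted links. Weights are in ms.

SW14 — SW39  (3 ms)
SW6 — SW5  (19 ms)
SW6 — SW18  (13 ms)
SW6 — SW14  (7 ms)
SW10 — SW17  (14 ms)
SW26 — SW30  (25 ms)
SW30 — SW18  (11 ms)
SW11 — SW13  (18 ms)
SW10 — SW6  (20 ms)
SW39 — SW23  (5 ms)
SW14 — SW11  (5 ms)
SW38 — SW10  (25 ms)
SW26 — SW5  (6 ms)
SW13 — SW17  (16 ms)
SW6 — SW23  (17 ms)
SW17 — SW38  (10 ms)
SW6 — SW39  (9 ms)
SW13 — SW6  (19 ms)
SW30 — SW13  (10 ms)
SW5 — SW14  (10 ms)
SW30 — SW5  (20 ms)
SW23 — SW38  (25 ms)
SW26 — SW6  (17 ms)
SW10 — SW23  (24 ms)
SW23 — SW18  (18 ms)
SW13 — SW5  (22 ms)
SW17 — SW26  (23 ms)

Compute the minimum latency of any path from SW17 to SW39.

40 ms

Running Dijkstra from SW17:
SW17: 0
SW38: 10  (via SW17)
SW10: 14  (via SW17)
SW13: 16  (via SW17)
SW26: 23  (via SW17)
SW30: 26  (via SW13)
SW5: 29  (via SW26)
SW6: 34  (via SW10)
SW11: 34  (via SW13)
SW23: 35  (via SW38)
SW18: 37  (via SW30)
SW14: 39  (via SW5)
SW39: 40  (via SW23)
Shortest route: SW17–SW38–SW23–SW39 = 40 ms.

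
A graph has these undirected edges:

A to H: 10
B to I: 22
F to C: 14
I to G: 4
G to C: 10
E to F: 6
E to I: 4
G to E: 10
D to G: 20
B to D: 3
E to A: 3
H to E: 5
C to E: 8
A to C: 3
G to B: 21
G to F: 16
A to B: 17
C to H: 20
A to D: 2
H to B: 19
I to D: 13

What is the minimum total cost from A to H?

8

Enumerating some paths:
A → H: 10 = 10
A → C → E → H: 3+8+5 = 16
A → E → H: 3+5 = 8
The minimum is 8 via A → E → H.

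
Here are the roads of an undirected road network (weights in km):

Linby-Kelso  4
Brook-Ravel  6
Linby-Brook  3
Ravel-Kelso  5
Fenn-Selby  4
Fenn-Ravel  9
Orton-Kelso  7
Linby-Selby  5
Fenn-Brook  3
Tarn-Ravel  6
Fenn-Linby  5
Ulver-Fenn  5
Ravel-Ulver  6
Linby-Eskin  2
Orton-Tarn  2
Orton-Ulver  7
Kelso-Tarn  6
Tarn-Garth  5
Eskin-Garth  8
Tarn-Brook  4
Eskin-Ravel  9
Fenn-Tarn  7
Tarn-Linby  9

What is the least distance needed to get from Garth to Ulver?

14 km

Running Dijkstra from Garth:
Garth: 0
Tarn: 5  (via Garth)
Orton: 7  (via Tarn)
Eskin: 8  (via Garth)
Brook: 9  (via Tarn)
Linby: 10  (via Eskin)
Kelso: 11  (via Tarn)
Ravel: 11  (via Tarn)
Fenn: 12  (via Tarn)
Ulver: 14  (via Orton)
Shortest route: Garth–Tarn–Orton–Ulver = 14 km.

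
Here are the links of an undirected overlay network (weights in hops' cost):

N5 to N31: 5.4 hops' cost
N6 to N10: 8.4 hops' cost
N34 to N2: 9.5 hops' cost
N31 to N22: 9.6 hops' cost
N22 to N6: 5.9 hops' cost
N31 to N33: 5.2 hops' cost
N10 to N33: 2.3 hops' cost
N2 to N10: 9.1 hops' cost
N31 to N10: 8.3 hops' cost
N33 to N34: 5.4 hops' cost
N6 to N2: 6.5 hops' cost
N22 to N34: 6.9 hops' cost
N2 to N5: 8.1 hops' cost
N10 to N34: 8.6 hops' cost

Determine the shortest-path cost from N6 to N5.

Running Dijkstra from N6:
N6: 0
N22: 5.9  (via N6)
N2: 6.5  (via N6)
N10: 8.4  (via N6)
N33: 10.7  (via N10)
N34: 12.8  (via N22)
N5: 14.6  (via N2)
Shortest route: N6 → N2 → N5 = 14.6 hops' cost.

14.6 hops' cost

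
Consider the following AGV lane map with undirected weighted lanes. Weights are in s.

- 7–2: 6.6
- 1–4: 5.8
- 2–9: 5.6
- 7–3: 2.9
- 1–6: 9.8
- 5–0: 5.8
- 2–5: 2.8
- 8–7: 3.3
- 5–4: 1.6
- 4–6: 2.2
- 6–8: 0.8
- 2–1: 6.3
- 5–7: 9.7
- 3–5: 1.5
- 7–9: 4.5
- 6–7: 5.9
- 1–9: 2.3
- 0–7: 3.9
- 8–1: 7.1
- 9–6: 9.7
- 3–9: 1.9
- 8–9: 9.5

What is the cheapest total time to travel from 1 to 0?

10.7 s

Enumerating some paths:
1 → 9 → 3 → 5 → 0: 2.3+1.9+1.5+5.8 = 11.5
1 → 9 → 7 → 0: 2.3+4.5+3.9 = 10.7
1 → 9 → 3 → 7 → 0: 2.3+1.9+2.9+3.9 = 11
The minimum is 10.7 s via 1 → 9 → 7 → 0.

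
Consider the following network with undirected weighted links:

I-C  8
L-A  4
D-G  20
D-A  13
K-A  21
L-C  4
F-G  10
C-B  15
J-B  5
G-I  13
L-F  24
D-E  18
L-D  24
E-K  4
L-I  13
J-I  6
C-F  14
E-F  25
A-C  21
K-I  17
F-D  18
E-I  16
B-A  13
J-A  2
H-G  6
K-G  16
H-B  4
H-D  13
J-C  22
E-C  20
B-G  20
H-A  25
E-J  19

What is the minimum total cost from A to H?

Compare a few routes:
A → H: 25 = 25
A → J → B → H: 2+5+4 = 11
A → B → H: 13+4 = 17
Cheapest is A → J → B → H at 11.

11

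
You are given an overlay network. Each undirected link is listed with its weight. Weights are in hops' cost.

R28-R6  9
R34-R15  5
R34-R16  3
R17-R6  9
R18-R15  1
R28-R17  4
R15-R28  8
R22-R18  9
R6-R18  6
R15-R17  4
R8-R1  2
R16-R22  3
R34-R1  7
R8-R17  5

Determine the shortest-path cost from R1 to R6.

16 hops' cost

Settle nodes by increasing distance from R1:
R1: 0
R8: 2  (via R1)
R34: 7  (via R1)
R17: 7  (via R8)
R16: 10  (via R34)
R15: 11  (via R17)
R28: 11  (via R17)
R18: 12  (via R15)
R22: 13  (via R16)
R6: 16  (via R17)
Shortest route: R1 → R8 → R17 → R6 = 16 hops' cost.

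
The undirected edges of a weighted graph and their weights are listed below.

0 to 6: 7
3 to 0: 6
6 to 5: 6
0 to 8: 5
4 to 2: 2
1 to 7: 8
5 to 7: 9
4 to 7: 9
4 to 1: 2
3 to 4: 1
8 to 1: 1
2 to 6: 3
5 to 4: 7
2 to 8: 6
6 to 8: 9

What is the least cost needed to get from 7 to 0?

14

Enumerating some paths:
7–4–3–0: 9+1+6 = 16
7–1–8–0: 8+1+5 = 14
7–1–4–3–0: 8+2+1+6 = 17
Cheapest is 7–1–8–0 at 14.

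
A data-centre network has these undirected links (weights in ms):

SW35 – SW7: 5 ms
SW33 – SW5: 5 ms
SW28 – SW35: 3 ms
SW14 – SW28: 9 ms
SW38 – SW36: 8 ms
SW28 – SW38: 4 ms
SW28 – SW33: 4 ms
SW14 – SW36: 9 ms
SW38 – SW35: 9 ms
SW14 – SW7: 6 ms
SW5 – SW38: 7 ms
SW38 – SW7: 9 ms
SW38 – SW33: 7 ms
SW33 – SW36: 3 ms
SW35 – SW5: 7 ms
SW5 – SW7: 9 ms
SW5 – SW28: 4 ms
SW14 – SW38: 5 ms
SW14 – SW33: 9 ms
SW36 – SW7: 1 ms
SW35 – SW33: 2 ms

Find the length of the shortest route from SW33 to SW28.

4 ms

Settle nodes by increasing distance from SW33:
SW33: 0
SW35: 2  (via SW33)
SW36: 3  (via SW33)
SW7: 4  (via SW36)
SW28: 4  (via SW33)
Shortest route: SW33–SW28 = 4 ms.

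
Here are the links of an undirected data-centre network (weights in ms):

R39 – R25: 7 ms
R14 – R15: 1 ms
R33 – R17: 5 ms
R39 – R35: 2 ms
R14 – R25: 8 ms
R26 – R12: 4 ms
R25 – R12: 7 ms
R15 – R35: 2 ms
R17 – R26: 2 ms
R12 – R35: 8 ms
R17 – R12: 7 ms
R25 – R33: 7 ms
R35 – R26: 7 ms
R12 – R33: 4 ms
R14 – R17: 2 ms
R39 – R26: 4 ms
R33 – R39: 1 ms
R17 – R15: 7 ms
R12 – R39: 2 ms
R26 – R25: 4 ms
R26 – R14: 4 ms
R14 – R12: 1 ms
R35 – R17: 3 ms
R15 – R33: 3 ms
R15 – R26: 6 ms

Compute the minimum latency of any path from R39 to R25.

7 ms

Candidate routes:
R39 → R25: 7 = 7
R39 → R26 → R25: 4+4 = 8
R39 → R33 → R25: 1+7 = 8
Cheapest is R39 → R25 at 7 ms.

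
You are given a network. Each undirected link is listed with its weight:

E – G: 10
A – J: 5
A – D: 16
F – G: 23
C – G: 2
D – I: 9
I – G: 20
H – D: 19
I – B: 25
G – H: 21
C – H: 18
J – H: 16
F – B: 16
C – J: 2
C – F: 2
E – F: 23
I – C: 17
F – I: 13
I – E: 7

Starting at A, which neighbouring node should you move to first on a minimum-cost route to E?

J

Enumerating some paths:
A–J–C–F–I–E: 5+2+2+13+7 = 29
A–J–C–G–E: 5+2+2+10 = 19
A–D–I–E: 16+9+7 = 32
A–J–C–I–E: 5+2+17+7 = 31
Cheapest is A–J–C–G–E at 19.
So from A the first move is to J.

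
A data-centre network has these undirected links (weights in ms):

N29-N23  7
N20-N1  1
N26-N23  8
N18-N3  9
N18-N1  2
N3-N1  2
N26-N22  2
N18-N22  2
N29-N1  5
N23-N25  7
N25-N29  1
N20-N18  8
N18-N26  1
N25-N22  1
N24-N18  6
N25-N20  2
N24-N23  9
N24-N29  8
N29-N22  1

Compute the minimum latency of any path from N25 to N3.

5 ms

Running Dijkstra from N25:
N25: 0
N29: 1  (via N25)
N22: 1  (via N25)
N20: 2  (via N25)
N18: 3  (via N22)
N1: 3  (via N20)
N26: 3  (via N22)
N3: 5  (via N1)
Shortest route: N25–N20–N1–N3 = 5 ms.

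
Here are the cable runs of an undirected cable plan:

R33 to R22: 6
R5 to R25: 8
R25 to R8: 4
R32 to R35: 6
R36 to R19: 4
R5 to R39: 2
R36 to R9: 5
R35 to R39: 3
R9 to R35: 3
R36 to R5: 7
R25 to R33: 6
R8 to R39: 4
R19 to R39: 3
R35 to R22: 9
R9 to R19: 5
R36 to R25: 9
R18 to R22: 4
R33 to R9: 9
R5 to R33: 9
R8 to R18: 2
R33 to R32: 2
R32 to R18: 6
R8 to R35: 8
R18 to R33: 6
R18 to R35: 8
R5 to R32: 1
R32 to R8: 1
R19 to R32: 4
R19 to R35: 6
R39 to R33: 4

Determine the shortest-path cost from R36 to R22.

15

Shortest distances from R36:
R36: 0
R19: 4  (via R36)
R9: 5  (via R36)
R39: 7  (via R19)
R5: 7  (via R36)
R32: 8  (via R19)
R35: 8  (via R9)
R8: 9  (via R32)
R25: 9  (via R36)
R33: 10  (via R32)
R18: 11  (via R8)
R22: 15  (via R18)
Shortest route: R36 → R19 → R32 → R8 → R18 → R22 = 15.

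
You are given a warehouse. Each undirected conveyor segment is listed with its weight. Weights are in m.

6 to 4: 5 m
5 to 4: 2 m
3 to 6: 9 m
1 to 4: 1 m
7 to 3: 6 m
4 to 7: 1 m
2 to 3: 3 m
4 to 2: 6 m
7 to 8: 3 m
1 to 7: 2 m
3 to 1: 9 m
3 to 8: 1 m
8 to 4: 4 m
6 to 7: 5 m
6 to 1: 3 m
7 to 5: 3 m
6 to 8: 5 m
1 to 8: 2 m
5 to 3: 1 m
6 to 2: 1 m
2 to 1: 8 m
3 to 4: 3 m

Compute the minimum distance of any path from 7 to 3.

4 m

Running Dijkstra from 7:
7: 0
4: 1  (via 7)
1: 2  (via 7)
5: 3  (via 7)
8: 3  (via 7)
3: 4  (via 4)
Shortest route: 7 → 4 → 3 = 4 m.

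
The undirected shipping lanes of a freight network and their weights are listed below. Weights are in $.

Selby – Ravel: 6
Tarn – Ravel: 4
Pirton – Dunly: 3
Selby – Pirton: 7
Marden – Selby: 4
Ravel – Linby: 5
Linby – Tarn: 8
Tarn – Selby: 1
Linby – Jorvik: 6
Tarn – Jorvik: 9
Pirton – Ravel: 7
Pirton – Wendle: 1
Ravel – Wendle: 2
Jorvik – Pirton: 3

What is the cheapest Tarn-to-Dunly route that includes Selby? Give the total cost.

Best Tarn to Selby: Tarn–Selby costing 1
Shortest Selby→Dunly: Selby–Pirton–Dunly = 10
Total via Selby: 1 + 10 = $11.

$11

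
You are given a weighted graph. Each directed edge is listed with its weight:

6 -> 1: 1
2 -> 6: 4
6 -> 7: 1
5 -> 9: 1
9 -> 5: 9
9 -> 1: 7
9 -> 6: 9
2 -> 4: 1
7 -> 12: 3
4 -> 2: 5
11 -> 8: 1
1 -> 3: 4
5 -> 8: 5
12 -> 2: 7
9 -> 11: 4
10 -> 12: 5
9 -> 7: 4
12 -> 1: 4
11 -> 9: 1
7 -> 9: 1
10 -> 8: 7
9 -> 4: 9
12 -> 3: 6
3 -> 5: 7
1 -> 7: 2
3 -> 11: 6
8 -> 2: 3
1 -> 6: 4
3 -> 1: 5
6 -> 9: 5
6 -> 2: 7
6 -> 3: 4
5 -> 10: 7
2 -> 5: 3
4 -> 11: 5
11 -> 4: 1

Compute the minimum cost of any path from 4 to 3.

13

Shortest distances from 4:
4: 0
2: 5  (via 4)
11: 5  (via 4)
8: 6  (via 11)
9: 6  (via 11)
5: 8  (via 2)
6: 9  (via 2)
1: 10  (via 6)
7: 10  (via 9)
3: 13  (via 6)
Shortest route: 4 → 2 → 6 → 3 = 13.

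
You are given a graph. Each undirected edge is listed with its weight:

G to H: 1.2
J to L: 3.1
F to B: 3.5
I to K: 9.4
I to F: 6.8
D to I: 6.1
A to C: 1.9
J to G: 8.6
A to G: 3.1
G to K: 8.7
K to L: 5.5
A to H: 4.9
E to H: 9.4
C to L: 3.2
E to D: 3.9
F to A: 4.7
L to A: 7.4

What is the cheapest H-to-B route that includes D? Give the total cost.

29.7

Shortest H→D: H–E–D = 13.3
Shortest D→B: D–I–F–B = 16.4
Total via D: 13.3 + 16.4 = 29.7.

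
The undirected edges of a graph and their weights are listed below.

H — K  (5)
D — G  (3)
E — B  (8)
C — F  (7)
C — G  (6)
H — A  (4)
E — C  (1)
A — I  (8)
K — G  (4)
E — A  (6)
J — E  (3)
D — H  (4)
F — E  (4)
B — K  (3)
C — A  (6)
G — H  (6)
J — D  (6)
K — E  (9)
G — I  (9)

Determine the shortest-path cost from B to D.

10

Compare a few routes:
B–K–H–D: 3+5+4 = 12
B–K–G–D: 3+4+3 = 10
B–K–H–G–D: 3+5+6+3 = 17
B–K–G–H–D: 3+4+6+4 = 17
The minimum is 10 via B–K–G–D.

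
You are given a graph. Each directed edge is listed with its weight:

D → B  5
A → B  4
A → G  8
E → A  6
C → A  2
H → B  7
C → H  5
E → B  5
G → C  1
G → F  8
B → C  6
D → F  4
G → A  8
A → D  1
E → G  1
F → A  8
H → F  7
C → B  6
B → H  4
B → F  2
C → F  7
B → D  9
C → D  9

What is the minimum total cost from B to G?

Compare a few routes:
B–F–A–G: 2+8+8 = 18
B–C–A–G: 6+2+8 = 16
Cheapest is B–C–A–G at 16.

16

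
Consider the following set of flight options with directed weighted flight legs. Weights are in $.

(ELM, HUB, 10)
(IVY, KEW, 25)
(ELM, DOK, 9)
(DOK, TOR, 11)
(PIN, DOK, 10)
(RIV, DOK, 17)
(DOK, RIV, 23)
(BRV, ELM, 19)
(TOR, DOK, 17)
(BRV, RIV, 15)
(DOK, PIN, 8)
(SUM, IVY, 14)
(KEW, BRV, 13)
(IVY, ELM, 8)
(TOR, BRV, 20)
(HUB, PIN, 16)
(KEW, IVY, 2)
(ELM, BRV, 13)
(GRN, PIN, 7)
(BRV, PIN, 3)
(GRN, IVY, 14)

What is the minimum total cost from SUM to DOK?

Compare a few routes:
SUM–IVY–ELM–DOK: 14+8+9 = 31
SUM–IVY–ELM–BRV–PIN–DOK: 14+8+13+3+10 = 48
The minimum is $31 via SUM–IVY–ELM–DOK.

$31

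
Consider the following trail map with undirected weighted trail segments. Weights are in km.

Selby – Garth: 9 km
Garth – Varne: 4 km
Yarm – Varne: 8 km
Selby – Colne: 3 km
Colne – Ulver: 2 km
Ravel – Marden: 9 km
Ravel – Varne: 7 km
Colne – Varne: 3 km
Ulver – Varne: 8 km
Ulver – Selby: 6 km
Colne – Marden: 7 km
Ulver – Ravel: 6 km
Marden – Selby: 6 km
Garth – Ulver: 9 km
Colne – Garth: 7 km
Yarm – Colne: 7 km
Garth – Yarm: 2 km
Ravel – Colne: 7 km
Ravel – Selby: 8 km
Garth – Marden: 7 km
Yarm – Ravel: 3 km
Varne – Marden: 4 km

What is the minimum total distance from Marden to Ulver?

9 km

Running Dijkstra from Marden:
Marden: 0
Varne: 4  (via Marden)
Selby: 6  (via Marden)
Colne: 7  (via Marden)
Garth: 7  (via Marden)
Ulver: 9  (via Colne)
Shortest route: Marden–Colne–Ulver = 9 km.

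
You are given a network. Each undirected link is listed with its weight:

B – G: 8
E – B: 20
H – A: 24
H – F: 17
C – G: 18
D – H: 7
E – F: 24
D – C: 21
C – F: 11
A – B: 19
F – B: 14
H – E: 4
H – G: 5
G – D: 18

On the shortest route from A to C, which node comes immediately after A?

Compare a few routes:
A–B–G–C: 19+8+18 = 45
A–H–G–C: 24+5+18 = 47
A–B–F–C: 19+14+11 = 44
A–H–F–C: 24+17+11 = 52
Cheapest is A–B–F–C at 44.
So from A the first move is to B.

B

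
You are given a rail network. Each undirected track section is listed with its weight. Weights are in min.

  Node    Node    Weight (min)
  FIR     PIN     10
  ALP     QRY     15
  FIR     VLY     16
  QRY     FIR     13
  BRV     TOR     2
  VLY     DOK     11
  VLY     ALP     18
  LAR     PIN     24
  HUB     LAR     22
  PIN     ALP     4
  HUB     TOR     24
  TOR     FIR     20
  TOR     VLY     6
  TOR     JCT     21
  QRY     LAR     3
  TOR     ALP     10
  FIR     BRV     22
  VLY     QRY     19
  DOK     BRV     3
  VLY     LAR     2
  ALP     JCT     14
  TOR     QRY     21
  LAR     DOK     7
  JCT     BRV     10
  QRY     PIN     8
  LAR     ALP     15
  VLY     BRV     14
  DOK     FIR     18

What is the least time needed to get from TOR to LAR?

8 min

Compare a few routes:
TOR → BRV → DOK → LAR: 2+3+7 = 12
TOR → VLY → LAR: 6+2 = 8
Cheapest is TOR → VLY → LAR at 8 min.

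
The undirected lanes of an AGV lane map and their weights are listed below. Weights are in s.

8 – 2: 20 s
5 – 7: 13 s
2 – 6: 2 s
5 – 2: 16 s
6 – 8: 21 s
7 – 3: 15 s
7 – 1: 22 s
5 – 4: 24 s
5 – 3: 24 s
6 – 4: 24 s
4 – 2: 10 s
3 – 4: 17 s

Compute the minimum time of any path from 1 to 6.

53 s

Shortest distances from 1:
1: 0
7: 22  (via 1)
5: 35  (via 7)
3: 37  (via 7)
2: 51  (via 5)
6: 53  (via 2)
Shortest route: 1–7–5–2–6 = 53 s.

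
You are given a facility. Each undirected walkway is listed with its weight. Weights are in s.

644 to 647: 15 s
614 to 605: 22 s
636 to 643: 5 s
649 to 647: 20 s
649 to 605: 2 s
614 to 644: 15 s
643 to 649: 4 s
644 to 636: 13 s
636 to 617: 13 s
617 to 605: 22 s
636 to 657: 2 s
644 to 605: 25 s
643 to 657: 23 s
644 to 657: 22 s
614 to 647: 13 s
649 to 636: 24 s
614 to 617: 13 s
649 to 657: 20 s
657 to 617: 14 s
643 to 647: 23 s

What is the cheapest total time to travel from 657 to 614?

27 s

Enumerating some paths:
657 - 636 - 643 - 649 - 605 - 614: 2+5+4+2+22 = 35
657 - 636 - 617 - 614: 2+13+13 = 28
657 - 636 - 644 - 614: 2+13+15 = 30
657 - 617 - 614: 14+13 = 27
Cheapest is 657 - 617 - 614 at 27 s.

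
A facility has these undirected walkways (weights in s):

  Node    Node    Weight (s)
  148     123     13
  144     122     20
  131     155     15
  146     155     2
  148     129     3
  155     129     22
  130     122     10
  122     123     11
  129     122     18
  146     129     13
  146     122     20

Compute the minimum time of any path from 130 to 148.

31 s

Candidate routes:
130 - 122 - 146 - 129 - 148: 10+20+13+3 = 46
130 - 122 - 129 - 148: 10+18+3 = 31
130 - 122 - 123 - 148: 10+11+13 = 34
The minimum is 31 s via 130 - 122 - 129 - 148.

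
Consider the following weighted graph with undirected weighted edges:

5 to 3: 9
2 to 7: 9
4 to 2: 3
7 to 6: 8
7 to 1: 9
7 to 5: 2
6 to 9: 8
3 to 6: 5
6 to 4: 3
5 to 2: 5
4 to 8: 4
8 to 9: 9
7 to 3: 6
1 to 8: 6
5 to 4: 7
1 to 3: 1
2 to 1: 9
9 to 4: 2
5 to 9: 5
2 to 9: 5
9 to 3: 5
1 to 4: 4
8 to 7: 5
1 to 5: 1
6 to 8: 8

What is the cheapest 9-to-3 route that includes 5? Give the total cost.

Best 9 to 5: 9–5 costing 5
Shortest 5→3: 5–1–3 = 2
Total via 5: 5 + 2 = 7.

7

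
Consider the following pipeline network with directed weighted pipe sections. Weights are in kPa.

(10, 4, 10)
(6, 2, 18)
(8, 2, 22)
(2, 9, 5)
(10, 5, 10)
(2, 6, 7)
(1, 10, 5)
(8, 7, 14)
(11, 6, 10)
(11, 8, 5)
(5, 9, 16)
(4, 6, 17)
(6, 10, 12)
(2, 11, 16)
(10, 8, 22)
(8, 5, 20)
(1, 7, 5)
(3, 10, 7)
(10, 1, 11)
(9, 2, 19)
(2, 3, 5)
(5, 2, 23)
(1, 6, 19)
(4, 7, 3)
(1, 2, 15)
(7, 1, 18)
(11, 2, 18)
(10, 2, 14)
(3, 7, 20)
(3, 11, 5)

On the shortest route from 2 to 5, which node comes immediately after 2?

3

Enumerating some paths:
2–6–10–5: 7+12+10 = 29
2–3–10–5: 5+7+10 = 22
Cheapest is 2–3–10–5 at 22 kPa.
So from 2 the first move is to 3.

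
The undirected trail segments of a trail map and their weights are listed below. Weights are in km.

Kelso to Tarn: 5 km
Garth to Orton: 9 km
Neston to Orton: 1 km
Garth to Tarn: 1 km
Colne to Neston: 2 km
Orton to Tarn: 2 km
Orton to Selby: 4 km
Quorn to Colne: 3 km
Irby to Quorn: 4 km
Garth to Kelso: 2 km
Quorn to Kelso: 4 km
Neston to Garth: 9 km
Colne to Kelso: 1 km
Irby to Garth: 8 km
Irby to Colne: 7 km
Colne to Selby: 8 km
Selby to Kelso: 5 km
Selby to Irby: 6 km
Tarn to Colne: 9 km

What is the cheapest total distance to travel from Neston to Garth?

4 km

Shortest distances from Neston:
Neston: 0
Orton: 1  (via Neston)
Colne: 2  (via Neston)
Tarn: 3  (via Orton)
Kelso: 3  (via Colne)
Garth: 4  (via Tarn)
Shortest route: Neston → Orton → Tarn → Garth = 4 km.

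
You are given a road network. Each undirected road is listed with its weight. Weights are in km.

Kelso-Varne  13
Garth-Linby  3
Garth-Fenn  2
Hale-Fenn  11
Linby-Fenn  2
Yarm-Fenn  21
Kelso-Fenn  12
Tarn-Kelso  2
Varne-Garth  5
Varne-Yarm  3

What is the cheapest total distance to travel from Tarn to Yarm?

18 km

Settle nodes by increasing distance from Tarn:
Tarn: 0
Kelso: 2  (via Tarn)
Fenn: 14  (via Kelso)
Varne: 15  (via Kelso)
Linby: 16  (via Fenn)
Garth: 16  (via Fenn)
Yarm: 18  (via Varne)
Shortest route: Tarn–Kelso–Varne–Yarm = 18 km.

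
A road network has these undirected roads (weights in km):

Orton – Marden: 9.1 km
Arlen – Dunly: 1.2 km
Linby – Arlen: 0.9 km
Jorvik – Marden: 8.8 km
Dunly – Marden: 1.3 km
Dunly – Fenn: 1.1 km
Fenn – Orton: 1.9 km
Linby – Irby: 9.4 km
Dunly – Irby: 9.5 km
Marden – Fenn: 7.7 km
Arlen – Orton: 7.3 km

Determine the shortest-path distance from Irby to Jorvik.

Enumerating some paths:
Irby → Dunly → Marden → Jorvik: 9.5+1.3+8.8 = 19.6
Irby → Linby → Arlen → Dunly → Marden → Jorvik: 9.4+0.9+1.2+1.3+8.8 = 21.6
Irby → Dunly → Fenn → Marden → Jorvik: 9.5+1.1+7.7+8.8 = 27.1
Cheapest is Irby → Dunly → Marden → Jorvik at 19.6 km.

19.6 km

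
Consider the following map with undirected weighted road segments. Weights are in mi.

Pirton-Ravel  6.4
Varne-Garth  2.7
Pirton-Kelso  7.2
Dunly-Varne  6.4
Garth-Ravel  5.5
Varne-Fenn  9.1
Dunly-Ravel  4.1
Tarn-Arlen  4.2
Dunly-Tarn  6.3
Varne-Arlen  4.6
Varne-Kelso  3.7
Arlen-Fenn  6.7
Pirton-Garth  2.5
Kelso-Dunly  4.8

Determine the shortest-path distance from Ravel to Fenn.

17.3 mi

Shortest distances from Ravel:
Ravel: 0
Dunly: 4.1  (via Ravel)
Garth: 5.5  (via Ravel)
Pirton: 6.4  (via Ravel)
Varne: 8.2  (via Garth)
Kelso: 8.9  (via Dunly)
Tarn: 10.4  (via Dunly)
Arlen: 12.8  (via Varne)
Fenn: 17.3  (via Varne)
Shortest route: Ravel → Garth → Varne → Fenn = 17.3 mi.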